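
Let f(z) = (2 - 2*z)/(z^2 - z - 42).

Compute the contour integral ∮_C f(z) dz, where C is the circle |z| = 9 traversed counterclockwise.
-4*I*pi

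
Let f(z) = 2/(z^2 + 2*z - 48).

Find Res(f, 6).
Write f(z) = P(z)/Q(z) with P(z) = 2 and Q(z) = z^2 + 2*z - 48.
The denominator factors as Q(z) = (z - 6)*(z + 8), so z = 6 is a simple zero of Q and P is analytic there; z = 6 is therefore a simple pole and
  Res(f, z₀) = P(z₀)/Q'(z₀).

Q'(z) = 2*z + 2, so Q'(6) = 14.
P(6) = 2.

Res(f, 6) = (2)/(14) = 1/7

Final answer: 1/7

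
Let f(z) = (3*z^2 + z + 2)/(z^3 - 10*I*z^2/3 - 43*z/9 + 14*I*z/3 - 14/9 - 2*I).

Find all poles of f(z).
The singularities of f are the zeros of the denominator. Factoring,
  z^3 - 10*I*z^2/3 - 43*z/9 + 14*I*z/3 - 14/9 - 2*I = (z + I/3)*(z - 2 - 2*I/3)*(z + 2 - 3*I)
so the candidates are z = -I/3, z = 2 + 2*I/3, z = -2 + 3*I.

Check the numerator P(z) = 3*z^2 + z + 2 at each one:
  P(-I/3) = 5/3 - I/3 ≠ 0, so z = -I/3 is a (simple) pole.
  P(2 + 2*I/3) = 44/3 + 26*I/3 ≠ 0, so z = 2 + 2*I/3 is a (simple) pole.
  P(-2 + 3*I) = -15 - 33*I ≠ 0, so z = -2 + 3*I is a (simple) pole.

Poles of f: {-2 + 3*I, -I/3, 2 + 2*I/3}

Final answer: {-2 + 3*I, -I/3, 2 + 2*I/3}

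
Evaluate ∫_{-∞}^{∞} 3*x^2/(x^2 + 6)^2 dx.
Let f(z) = 3*z^2/(z^2 + 6)^2. The denominator has no real zeros and deg Q - deg P = 2 ≥ 2, so the integral of f over the upper semicircle |z| = R tends to 0 as R → ∞. Closing the contour in the upper half-plane,
  ∫_{-∞}^{∞} f(x) dx = 2πi · Σ Res(f, z_k)  over the poles with Im z_k > 0.

Zeros of the denominator: z^2 + 6 = 0 gives z = ±sqrt(6)*I.
Upper half-plane: z = sqrt(6)*I (a pole of order 2).

Write f(z) = g(z)/(z - sqrt(6)*I)^2 with g(z) = 3*z^2/(z + sqrt(6)*I)^2. For a double pole, Res(f, z₀) = g'(z₀):
  g'(z) = 6*sqrt(6)*I*z/(z + sqrt(6)*I)^3
  Res(f, sqrt(6)*I) = g'(sqrt(6)*I) = -sqrt(6)*I/8

∫_{-∞}^{∞} f(x) dx = 2πi · (-sqrt(6)*I/8) = sqrt(6)*pi/4

Final answer: sqrt(6)*pi/4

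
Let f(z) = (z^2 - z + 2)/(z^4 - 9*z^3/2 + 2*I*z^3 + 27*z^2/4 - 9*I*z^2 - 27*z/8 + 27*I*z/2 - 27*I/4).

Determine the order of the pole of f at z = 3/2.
Factor the denominator:
  z^4 - 9*z^3/2 + 2*I*z^3 + 27*z^2/4 - 9*I*z^2 - 27*z/8 + 27*I*z/2 - 27*I/4 = (z - 3/2)^3*(z + 2*I)

The numerator P(z) = z^2 - z + 2 has P(3/2) = 11/4 ≠ 0, so no factor of (z - 3/2) cancels.
Near z = 3/2 we can therefore write f(z) = g(z)/(z - 3/2)^3 with g analytic at 3/2 and g(3/2) ≠ 0 (g is the numerator divided by the remaining denominator factors).

Hence z = 3/2 is a pole of order 3.

Final answer: 3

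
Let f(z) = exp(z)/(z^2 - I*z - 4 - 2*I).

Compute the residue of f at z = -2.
(-4/17 + I/17)*exp(-2)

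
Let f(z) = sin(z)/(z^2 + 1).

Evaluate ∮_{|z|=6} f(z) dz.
By the residue theorem, ∮_C f(z) dz = 2πi · (sum of the residues of f at the poles inside |z| = 6).

The denominator factors as (z - I)*(z + I), so the singularities of f are simple poles at z = I, z = -I.
  |I|² = 1 < 36 = 6², so this pole is inside the contour.
  |-I|² = 1 < 36 = 6², so this pole is inside the contour.

With P(z) = sin(z) and Q(z) = z^2 + 1, each pole is simple, so Res(f, z₀) = P(z₀)/Q'(z₀) with Q'(z) = 2*z.
  Res(f, I) = P(I)/Q'(I) = (I*sinh(1))/(2*I) = sinh(1)/2
  Res(f, -I) = P(-I)/Q'(-I) = (-I*sinh(1))/(-2*I) = sinh(1)/2

Sum of residues inside C: sinh(1)
∮_C f(z) dz = 2πi · (sinh(1)) = 2*I*pi*sinh(1)

Final answer: 2*I*pi*sinh(1)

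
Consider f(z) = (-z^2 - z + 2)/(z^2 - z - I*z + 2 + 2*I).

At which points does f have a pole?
The singularities of f are the zeros of the denominator. Factoring,
  z^2 - z - I*z + 2 + 2*I = (z - 2*I)*(z - 1 + I)
so the candidates are z = 2*I, z = 1 - I.

Check the numerator P(z) = -z^2 - z + 2 at each one:
  P(2*I) = 6 - 2*I ≠ 0, so z = 2*I is a (simple) pole.
  P(1 - I) = 1 + 3*I ≠ 0, so z = 1 - I is a (simple) pole.

Poles of f: {2*I, 1 - I}

Final answer: {2*I, 1 - I}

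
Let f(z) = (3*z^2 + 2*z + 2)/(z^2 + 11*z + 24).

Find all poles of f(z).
The singularities of f are the zeros of the denominator. Factoring,
  z^2 + 11*z + 24 = (z + 3)*(z + 8)
so the candidates are z = -3, z = -8.

Check the numerator P(z) = 3*z^2 + 2*z + 2 at each one:
  P(-3) = 23 ≠ 0, so z = -3 is a (simple) pole.
  P(-8) = 178 ≠ 0, so z = -8 is a (simple) pole.

Poles of f: {-8, -3}

Final answer: {-8, -3}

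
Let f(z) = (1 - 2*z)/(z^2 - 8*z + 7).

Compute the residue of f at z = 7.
Write f(z) = P(z)/Q(z) with P(z) = 1 - 2*z and Q(z) = z^2 - 8*z + 7.
The denominator factors as Q(z) = (z - 1)*(z - 7), so z = 7 is a simple zero of Q and P is analytic there; z = 7 is therefore a simple pole and
  Res(f, z₀) = P(z₀)/Q'(z₀).

Q'(z) = 2*z - 8, so Q'(7) = 6.
P(7) = -13.

Res(f, 7) = (-13)/(6) = -13/6

Final answer: -13/6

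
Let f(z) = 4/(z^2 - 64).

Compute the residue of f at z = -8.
Write f(z) = P(z)/Q(z) with P(z) = 4 and Q(z) = z^2 - 64.
The denominator factors as Q(z) = (z + 8)*(z - 8), so z = -8 is a simple zero of Q and P is analytic there; z = -8 is therefore a simple pole and
  Res(f, z₀) = P(z₀)/Q'(z₀).

Q'(z) = 2*z, so Q'(-8) = -16.
P(-8) = 4.

Res(f, -8) = (4)/(-16) = -1/4

Final answer: -1/4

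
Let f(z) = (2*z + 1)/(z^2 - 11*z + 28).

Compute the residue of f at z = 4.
Write f(z) = P(z)/Q(z) with P(z) = 2*z + 1 and Q(z) = z^2 - 11*z + 28.
The denominator factors as Q(z) = (z - 7)*(z - 4), so z = 4 is a simple zero of Q and P is analytic there; z = 4 is therefore a simple pole and
  Res(f, z₀) = P(z₀)/Q'(z₀).

Q'(z) = 2*z - 11, so Q'(4) = -3.
P(4) = 9.

Res(f, 4) = (9)/(-3) = -3

Final answer: -3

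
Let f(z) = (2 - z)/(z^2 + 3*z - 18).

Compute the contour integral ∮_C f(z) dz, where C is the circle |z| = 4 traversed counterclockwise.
-2*I*pi/9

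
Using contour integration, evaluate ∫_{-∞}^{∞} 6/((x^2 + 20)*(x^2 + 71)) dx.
Let f(z) = 6/((z^2 + 20)*(z^2 + 71)). The denominator has no real zeros and deg Q - deg P = 4 ≥ 2, so the integral of f over the upper semicircle |z| = R tends to 0 as R → ∞. Closing the contour in the upper half-plane,
  ∫_{-∞}^{∞} f(x) dx = 2πi · Σ Res(f, z_k)  over the poles with Im z_k > 0.

Zeros of the denominator: z^2 + 71 = 0 gives z = ±sqrt(71)*I; z^2 + 20 = 0 gives z = ±2*sqrt(5)*I.
Upper half-plane: z = 2*sqrt(5)*I, z = sqrt(71)*I (simple).

Each pole is a simple zero of Q(z) = z^4 + 91*z^2 + 1420, so Res(f, z₀) = P(z₀)/Q'(z₀) with P(z) = 6, Q'(z) = 4*z^3 + 182*z:
  Res(f, 2*sqrt(5)*I) = (6)/(204*sqrt(5)*I) = -sqrt(5)*I/170
  Res(f, sqrt(71)*I) = (6)/(-102*sqrt(71)*I) = sqrt(71)*I/1207

Sum of residues: I*(-sqrt(5)/170 + sqrt(71)/1207)
∫_{-∞}^{∞} f(x) dx = 2πi · (I*(-sqrt(5)/170 + sqrt(71)/1207)) = pi*(-10*sqrt(71) + 71*sqrt(5))/6035

Final answer: pi*(-10*sqrt(71) + 71*sqrt(5))/6035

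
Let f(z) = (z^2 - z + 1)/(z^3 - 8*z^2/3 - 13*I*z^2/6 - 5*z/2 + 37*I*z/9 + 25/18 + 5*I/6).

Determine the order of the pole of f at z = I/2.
Factor the denominator:
  z^3 - 8*z^2/3 - 13*I*z^2/6 - 5*z/2 + 37*I*z/9 + 25/18 + 5*I/6 = (z - I/2)*(z + 1/3 - I)*(z - 3 - 2*I/3)

The numerator P(z) = z^2 - z + 1 has P(I/2) = 3/4 - I/2 ≠ 0, so no factor of (z - I/2) cancels.
Near z = I/2 we can therefore write f(z) = g(z)/(z - I/2) with g analytic at I/2 and g(I/2) ≠ 0 (g is the numerator divided by the remaining denominator factors).

Hence z = I/2 is a pole of order 1.

Final answer: 1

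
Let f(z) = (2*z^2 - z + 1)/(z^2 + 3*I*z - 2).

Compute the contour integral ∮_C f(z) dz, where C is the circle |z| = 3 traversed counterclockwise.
pi*(12 - 2*I)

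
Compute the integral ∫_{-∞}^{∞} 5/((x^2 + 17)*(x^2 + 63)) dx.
Let f(z) = 5/((z^2 + 17)*(z^2 + 63)). The denominator has no real zeros and deg Q - deg P = 4 ≥ 2, so the integral of f over the upper semicircle |z| = R tends to 0 as R → ∞. Closing the contour in the upper half-plane,
  ∫_{-∞}^{∞} f(x) dx = 2πi · Σ Res(f, z_k)  over the poles with Im z_k > 0.

Zeros of the denominator: z^2 + 63 = 0 gives z = ±3*sqrt(7)*I; z^2 + 17 = 0 gives z = ±sqrt(17)*I.
Upper half-plane: z = sqrt(17)*I, z = 3*sqrt(7)*I (simple).

Each pole is a simple zero of Q(z) = z^4 + 80*z^2 + 1071, so Res(f, z₀) = P(z₀)/Q'(z₀) with P(z) = 5, Q'(z) = 4*z^3 + 160*z:
  Res(f, sqrt(17)*I) = (5)/(92*sqrt(17)*I) = -5*sqrt(17)*I/1564
  Res(f, 3*sqrt(7)*I) = (5)/(-276*sqrt(7)*I) = 5*sqrt(7)*I/1932

Sum of residues: 5*I*(-21*sqrt(17) + 17*sqrt(7))/32844
∫_{-∞}^{∞} f(x) dx = 2πi · (5*I*(-21*sqrt(17) + 17*sqrt(7))/32844) = 5*pi*(-17*sqrt(7) + 21*sqrt(17))/16422

Final answer: 5*pi*(-17*sqrt(7) + 21*sqrt(17))/16422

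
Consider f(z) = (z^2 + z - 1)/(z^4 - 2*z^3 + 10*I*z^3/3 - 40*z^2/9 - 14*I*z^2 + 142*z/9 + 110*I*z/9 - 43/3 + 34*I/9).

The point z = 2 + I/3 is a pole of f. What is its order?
Factor the denominator:
  z^4 - 2*z^3 + 10*I*z^3/3 - 40*z^2/9 - 14*I*z^2 + 142*z/9 + 110*I*z/9 - 43/3 + 34*I/9 = (z - 2 - I/3)^2*(z + I)*(z + 2 + 3*I)

The numerator P(z) = z^2 + z - 1 has P(2 + I/3) = 44/9 + 5*I/3 ≠ 0, so no factor of (z - 2 - I/3) cancels.
Near z = 2 + I/3 we can therefore write f(z) = g(z)/(z - 2 - I/3)^2 with g analytic at 2 + I/3 and g(2 + I/3) ≠ 0 (g is the numerator divided by the remaining denominator factors).

Hence z = 2 + I/3 is a pole of order 2.

Final answer: 2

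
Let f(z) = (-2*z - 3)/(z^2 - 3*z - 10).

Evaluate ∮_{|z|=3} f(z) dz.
By the residue theorem, ∮_C f(z) dz = 2πi · (sum of the residues of f at the poles inside |z| = 3).

The denominator factors as (z - 5)*(z + 2), so the singularities of f are simple poles at z = 5, z = -2.
  |5|² = 25 > 9 = 3², so this pole is outside the contour.
  |-2|² = 4 < 9 = 3², so this pole is inside the contour.

With P(z) = -2*z - 3 and Q(z) = z^2 - 3*z - 10, each pole is simple, so Res(f, z₀) = P(z₀)/Q'(z₀) with Q'(z) = 2*z - 3.
  Res(f, -2) = P(-2)/Q'(-2) = (1)/(-7) = -1/7

∮_C f(z) dz = 2πi · (-1/7) = -2*I*pi/7

Final answer: -2*I*pi/7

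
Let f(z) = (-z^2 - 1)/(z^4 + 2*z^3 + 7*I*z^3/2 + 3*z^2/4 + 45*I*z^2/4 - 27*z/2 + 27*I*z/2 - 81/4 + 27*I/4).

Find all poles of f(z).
The singularities of f are the zeros of the denominator. Factoring,
  z^4 + 2*z^3 + 7*I*z^3/2 + 3*z^2/4 + 45*I*z^2/4 - 27*z/2 + 27*I*z/2 - 81/4 + 27*I/4 = (z + 3*I)*(z - 1 + 2*I)*(z + 3/2 - 3*I/2)*(z + 3/2)
so the candidates are z = -3*I, z = 1 - 2*I, z = -3/2 + 3*I/2, z = -3/2.

Check the numerator P(z) = -z^2 - 1 at each one:
  P(-3*I) = 8 ≠ 0, so z = -3*I is a (simple) pole.
  P(1 - 2*I) = 2 + 4*I ≠ 0, so z = 1 - 2*I is a (simple) pole.
  P(-3/2 + 3*I/2) = -1 + 9*I/2 ≠ 0, so z = -3/2 + 3*I/2 is a (simple) pole.
  P(-3/2) = -13/4 ≠ 0, so z = -3/2 is a (simple) pole.

Poles of f: {-3/2, -3/2 + 3*I/2, -3*I, 1 - 2*I}

Final answer: {-3/2, -3/2 + 3*I/2, -3*I, 1 - 2*I}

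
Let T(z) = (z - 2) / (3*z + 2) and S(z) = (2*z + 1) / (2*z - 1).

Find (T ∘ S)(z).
(-2*z + 3)/(10*z + 1)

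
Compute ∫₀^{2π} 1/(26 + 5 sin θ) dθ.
2*sqrt(651)*pi/651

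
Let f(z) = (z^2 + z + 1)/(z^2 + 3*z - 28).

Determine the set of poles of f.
The singularities of f are the zeros of the denominator. Factoring,
  z^2 + 3*z - 28 = (z - 4)*(z + 7)
so the candidates are z = 4, z = -7.

Check the numerator P(z) = z^2 + z + 1 at each one:
  P(4) = 21 ≠ 0, so z = 4 is a (simple) pole.
  P(-7) = 43 ≠ 0, so z = -7 is a (simple) pole.

Poles of f: {-7, 4}

Final answer: {-7, 4}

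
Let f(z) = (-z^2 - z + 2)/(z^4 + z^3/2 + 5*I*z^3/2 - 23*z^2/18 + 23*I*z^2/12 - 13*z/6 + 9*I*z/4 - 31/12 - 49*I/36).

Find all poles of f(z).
The singularities of f are the zeros of the denominator. Factoring,
  z^4 + z^3/2 + 5*I*z^3/2 - 23*z^2/18 + 23*I*z^2/12 - 13*z/6 + 9*I*z/4 - 31/12 - 49*I/36 = (z - 2/3 + I)*(z + 1/2 - I)*(z + 1 + I)*(z - 1/3 + 3*I/2)
so the candidates are z = 2/3 - I, z = -1/2 + I, z = -1 - I, z = 1/3 - 3*I/2.

Check the numerator P(z) = -z^2 - z + 2 at each one:
  P(2/3 - I) = 17/9 + 7*I/3 ≠ 0, so z = 2/3 - I is a (simple) pole.
  P(-1/2 + I) = 13/4 ≠ 0, so z = -1/2 + I is a (simple) pole.
  P(-1 - I) = 3 - I ≠ 0, so z = -1 - I is a (simple) pole.
  P(1/3 - 3*I/2) = 137/36 + 5*I/2 ≠ 0, so z = 1/3 - 3*I/2 is a (simple) pole.

Poles of f: {-1 - I, -1/2 + I, 1/3 - 3*I/2, 2/3 - I}

Final answer: {-1 - I, -1/2 + I, 1/3 - 3*I/2, 2/3 - I}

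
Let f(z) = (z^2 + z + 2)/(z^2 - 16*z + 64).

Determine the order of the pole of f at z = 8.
Factor the denominator:
  z^2 - 16*z + 64 = (z - 8)^2

The numerator P(z) = z^2 + z + 2 has P(8) = 74 ≠ 0, so no factor of (z - 8) cancels.
Near z = 8 we can therefore write f(z) = g(z)/(z - 8)^2 with g analytic at 8 and g(8) ≠ 0 (g is just the numerator).

Hence z = 8 is a pole of order 2.

Final answer: 2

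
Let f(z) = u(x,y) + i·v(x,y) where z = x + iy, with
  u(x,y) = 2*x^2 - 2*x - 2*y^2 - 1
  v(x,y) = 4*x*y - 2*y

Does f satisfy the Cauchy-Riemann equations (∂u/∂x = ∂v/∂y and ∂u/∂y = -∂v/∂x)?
∂u/∂x = 4*x - 2
∂v/∂y = 4*x - 2
∂u/∂y = -4*y
∂v/∂x = 4*y
∂u/∂x = ∂v/∂y and ∂u/∂y = -∂v/∂x hold identically; f is analytic.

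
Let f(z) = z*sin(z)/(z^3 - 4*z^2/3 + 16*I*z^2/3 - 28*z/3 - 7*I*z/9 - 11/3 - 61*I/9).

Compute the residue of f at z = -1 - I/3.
Write f(z) = P(z)/Q(z) with P(z) = z*sin(z) and Q(z) = z^3 - 4*z^2/3 + 16*I*z^2/3 - 28*z/3 - 7*I*z/9 - 11/3 - 61*I/9.
The denominator factors as Q(z) = (z - 1/3 + 2*I)*(z - 2 + 3*I)*(z + 1 + I/3), so z = -1 - I/3 is a simple zero of Q and P is analytic there; z = -1 - I/3 is therefore a simple pole and
  Res(f, z₀) = P(z₀)/Q'(z₀).

Q'(z) = 3*z^2 - 8*z/3 + 32*I*z/3 - 28/3 - 7*I/9, so Q'(-1 - I/3) = -4/9 - 77*I/9.
P(-1 - I/3) = (1 + I/3)*sin(1 + I/3).

Res(f, -1 - I/3) = ((1 + I/3)*sin(1 + I/3))/(-4/9 - 77*I/9) = (-267/5945 + 681*I/5945)*sin(1 + I/3)

Final answer: (-267/5945 + 681*I/5945)*sin(1 + I/3)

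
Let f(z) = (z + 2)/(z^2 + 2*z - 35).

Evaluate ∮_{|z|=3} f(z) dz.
By the residue theorem, ∮_C f(z) dz = 2πi · (sum of the residues of f at the poles inside |z| = 3).

The denominator factors as (z + 7)*(z - 5), so the singularities of f are simple poles at z = -7, z = 5.
  |-7|² = 49 > 9 = 3², so this pole is outside the contour.
  |5|² = 25 > 9 = 3², so this pole is outside the contour.

No pole lies inside the contour, so f is analytic on and inside C and the integral is 0 (Cauchy's theorem).

Final answer: 0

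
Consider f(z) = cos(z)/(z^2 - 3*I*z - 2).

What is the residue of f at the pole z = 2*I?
Write f(z) = P(z)/Q(z) with P(z) = cos(z) and Q(z) = z^2 - 3*I*z - 2.
The denominator factors as Q(z) = (z - 2*I)*(z - I), so z = 2*I is a simple zero of Q and P is analytic there; z = 2*I is therefore a simple pole and
  Res(f, z₀) = P(z₀)/Q'(z₀).

Q'(z) = 2*z - 3*I, so Q'(2*I) = I.
P(2*I) = cosh(2).

Res(f, 2*I) = (cosh(2))/(I) = -I*cosh(2)

Final answer: -I*cosh(2)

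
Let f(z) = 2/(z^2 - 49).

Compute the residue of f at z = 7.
Write f(z) = P(z)/Q(z) with P(z) = 2 and Q(z) = z^2 - 49.
The denominator factors as Q(z) = (z + 7)*(z - 7), so z = 7 is a simple zero of Q and P is analytic there; z = 7 is therefore a simple pole and
  Res(f, z₀) = P(z₀)/Q'(z₀).

Q'(z) = 2*z, so Q'(7) = 14.
P(7) = 2.

Res(f, 7) = (2)/(14) = 1/7

Final answer: 1/7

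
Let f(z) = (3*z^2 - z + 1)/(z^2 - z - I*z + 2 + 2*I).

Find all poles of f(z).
The singularities of f are the zeros of the denominator. Factoring,
  z^2 - z - I*z + 2 + 2*I = (z - 1 + I)*(z - 2*I)
so the candidates are z = 1 - I, z = 2*I.

Check the numerator P(z) = 3*z^2 - z + 1 at each one:
  P(1 - I) = -5*I ≠ 0, so z = 1 - I is a (simple) pole.
  P(2*I) = -11 - 2*I ≠ 0, so z = 2*I is a (simple) pole.

Poles of f: {2*I, 1 - I}

Final answer: {2*I, 1 - I}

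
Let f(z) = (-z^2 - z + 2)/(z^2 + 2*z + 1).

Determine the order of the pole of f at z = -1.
Factor the denominator:
  z^2 + 2*z + 1 = (z + 1)^2

The numerator P(z) = -z^2 - z + 2 has P(-1) = 2 ≠ 0, so no factor of (z + 1) cancels.
Near z = -1 we can therefore write f(z) = g(z)/(z + 1)^2 with g analytic at -1 and g(-1) ≠ 0 (g is just the numerator).

Hence z = -1 is a pole of order 2.

Final answer: 2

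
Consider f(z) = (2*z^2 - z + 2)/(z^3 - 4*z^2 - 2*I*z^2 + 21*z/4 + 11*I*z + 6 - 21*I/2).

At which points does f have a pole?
{2*I, 1 + 3*I/2, 3 - 3*I/2}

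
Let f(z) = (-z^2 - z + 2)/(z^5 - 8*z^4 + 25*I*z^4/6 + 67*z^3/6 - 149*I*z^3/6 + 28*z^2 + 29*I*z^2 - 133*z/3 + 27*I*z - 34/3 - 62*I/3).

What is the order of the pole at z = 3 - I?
Factor the denominator:
  z^5 - 8*z^4 + 25*I*z^4/6 + 67*z^3/6 - 149*I*z^3/6 + 28*z^2 + 29*I*z^2 - 133*z/3 + 27*I*z - 34/3 - 62*I/3 = (z - 3 + I)^3*(z + 1 + I/2)*(z + 2*I/3)

The numerator P(z) = -z^2 - z + 2 has P(3 - I) = -9 + 7*I ≠ 0, so no factor of (z - 3 + I) cancels.
Near z = 3 - I we can therefore write f(z) = g(z)/(z - 3 + I)^3 with g analytic at 3 - I and g(3 - I) ≠ 0 (g is the numerator divided by the remaining denominator factors).

Hence z = 3 - I is a pole of order 3.

Final answer: 3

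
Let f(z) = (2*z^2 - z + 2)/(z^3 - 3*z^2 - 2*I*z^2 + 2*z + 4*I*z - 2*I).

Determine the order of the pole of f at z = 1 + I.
2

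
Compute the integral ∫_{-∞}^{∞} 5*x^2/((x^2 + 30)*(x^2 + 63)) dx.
Let f(z) = 5*z^2/((z^2 + 30)*(z^2 + 63)). The denominator has no real zeros and deg Q - deg P = 2 ≥ 2, so the integral of f over the upper semicircle |z| = R tends to 0 as R → ∞. Closing the contour in the upper half-plane,
  ∫_{-∞}^{∞} f(x) dx = 2πi · Σ Res(f, z_k)  over the poles with Im z_k > 0.

Zeros of the denominator: z^2 + 30 = 0 gives z = ±sqrt(30)*I; z^2 + 63 = 0 gives z = ±3*sqrt(7)*I.
Upper half-plane: z = sqrt(30)*I, z = 3*sqrt(7)*I (simple).

Each pole is a simple zero of Q(z) = z^4 + 93*z^2 + 1890, so Res(f, z₀) = P(z₀)/Q'(z₀) with P(z) = 5*z^2, Q'(z) = 4*z^3 + 186*z:
  Res(f, sqrt(30)*I) = (-150)/(66*sqrt(30)*I) = 5*sqrt(30)*I/66
  Res(f, 3*sqrt(7)*I) = (-315)/(-198*sqrt(7)*I) = -5*sqrt(7)*I/22

Sum of residues: 5*I*(-3*sqrt(7) + sqrt(30))/66
∫_{-∞}^{∞} f(x) dx = 2πi · (5*I*(-3*sqrt(7) + sqrt(30))/66) = 5*pi*(-sqrt(30) + 3*sqrt(7))/33

Final answer: 5*pi*(-sqrt(30) + 3*sqrt(7))/33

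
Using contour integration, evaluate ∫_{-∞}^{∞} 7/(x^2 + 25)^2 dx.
Let f(z) = 7/(z^2 + 25)^2. The denominator has no real zeros and deg Q - deg P = 4 ≥ 2, so the integral of f over the upper semicircle |z| = R tends to 0 as R → ∞. Closing the contour in the upper half-plane,
  ∫_{-∞}^{∞} f(x) dx = 2πi · Σ Res(f, z_k)  over the poles with Im z_k > 0.

Zeros of the denominator: z^2 + 25 = 0 gives z = ±5*I.
Upper half-plane: z = 5*I (a pole of order 2).

Write f(z) = g(z)/(z - 5*I)^2 with g(z) = 7/(z + 5*I)^2. For a double pole, Res(f, z₀) = g'(z₀):
  g'(z) = -14/(z + 5*I)^3
  Res(f, 5*I) = g'(5*I) = -7*I/500

∫_{-∞}^{∞} f(x) dx = 2πi · (-7*I/500) = 7*pi/250

Final answer: 7*pi/250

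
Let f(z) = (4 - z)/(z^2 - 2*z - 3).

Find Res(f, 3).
Write f(z) = P(z)/Q(z) with P(z) = 4 - z and Q(z) = z^2 - 2*z - 3.
The denominator factors as Q(z) = (z - 3)*(z + 1), so z = 3 is a simple zero of Q and P is analytic there; z = 3 is therefore a simple pole and
  Res(f, z₀) = P(z₀)/Q'(z₀).

Q'(z) = 2*z - 2, so Q'(3) = 4.
P(3) = 1.

Res(f, 3) = (1)/(4) = 1/4

Final answer: 1/4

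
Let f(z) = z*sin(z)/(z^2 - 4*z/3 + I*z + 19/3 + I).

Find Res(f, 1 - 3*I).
(141/229 + 27*I/229)*sin(1 - 3*I)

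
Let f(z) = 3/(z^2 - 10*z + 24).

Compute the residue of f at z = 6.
Write f(z) = P(z)/Q(z) with P(z) = 3 and Q(z) = z^2 - 10*z + 24.
The denominator factors as Q(z) = (z - 4)*(z - 6), so z = 6 is a simple zero of Q and P is analytic there; z = 6 is therefore a simple pole and
  Res(f, z₀) = P(z₀)/Q'(z₀).

Q'(z) = 2*z - 10, so Q'(6) = 2.
P(6) = 3.

Res(f, 6) = (3)/(2) = 3/2

Final answer: 3/2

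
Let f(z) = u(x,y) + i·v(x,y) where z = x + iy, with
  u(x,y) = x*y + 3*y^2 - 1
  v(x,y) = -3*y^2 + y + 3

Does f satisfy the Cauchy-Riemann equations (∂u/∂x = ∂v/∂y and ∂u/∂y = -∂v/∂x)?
∂u/∂x = y
∂v/∂y = 1 - 6*y
∂u/∂y = x + 6*y
∂v/∂x = 0
∂u/∂x ≠ ∂v/∂y and ∂u/∂y ≠ -∂v/∂x; the Cauchy-Riemann equations are not satisfied, so f is not analytic.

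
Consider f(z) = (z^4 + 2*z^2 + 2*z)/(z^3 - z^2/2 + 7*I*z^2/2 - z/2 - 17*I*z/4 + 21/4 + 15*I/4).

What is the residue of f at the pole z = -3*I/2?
Write f(z) = P(z)/Q(z) with P(z) = z^4 + 2*z^2 + 2*z and Q(z) = z^3 - z^2/2 + 7*I*z^2/2 - z/2 - 17*I*z/4 + 21/4 + 15*I/4.
The denominator factors as Q(z) = (z + 1/2 + 3*I)*(z + 3*I/2)*(z - 1 - I), so z = -3*I/2 is a simple zero of Q and P is analytic there; z = -3*I/2 is therefore a simple pole and
  Res(f, z₀) = P(z₀)/Q'(z₀).

Q'(z) = 3*z^2 - z + 7*I*z - 1/2 - 17*I/4, so Q'(-3*I/2) = 13/4 - 11*I/4.
P(-3*I/2) = 9/16 - 3*I.

Res(f, -3*I/2) = (9/16 - 3*I)/(13/4 - 11*I/4) = 129/232 - 105*I/232

Final answer: 129/232 - 105*I/232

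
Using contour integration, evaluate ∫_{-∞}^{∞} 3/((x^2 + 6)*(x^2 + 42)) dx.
Let f(z) = 3/((z^2 + 6)*(z^2 + 42)). The denominator has no real zeros and deg Q - deg P = 4 ≥ 2, so the integral of f over the upper semicircle |z| = R tends to 0 as R → ∞. Closing the contour in the upper half-plane,
  ∫_{-∞}^{∞} f(x) dx = 2πi · Σ Res(f, z_k)  over the poles with Im z_k > 0.

Zeros of the denominator: z^2 + 42 = 0 gives z = ±sqrt(42)*I; z^2 + 6 = 0 gives z = ±sqrt(6)*I.
Upper half-plane: z = sqrt(42)*I, z = sqrt(6)*I (simple).

Each pole is a simple zero of Q(z) = z^4 + 48*z^2 + 252, so Res(f, z₀) = P(z₀)/Q'(z₀) with P(z) = 3, Q'(z) = 4*z^3 + 96*z:
  Res(f, sqrt(42)*I) = (3)/(-72*sqrt(42)*I) = sqrt(42)*I/1008
  Res(f, sqrt(6)*I) = (3)/(72*sqrt(6)*I) = -sqrt(6)*I/144

Sum of residues: I*(-7*sqrt(6) + sqrt(42))/1008
∫_{-∞}^{∞} f(x) dx = 2πi · (I*(-7*sqrt(6) + sqrt(42))/1008) = pi*(-sqrt(42) + 7*sqrt(6))/504

Final answer: pi*(-sqrt(42) + 7*sqrt(6))/504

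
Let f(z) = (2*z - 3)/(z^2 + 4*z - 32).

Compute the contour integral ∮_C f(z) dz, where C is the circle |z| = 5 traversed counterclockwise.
By the residue theorem, ∮_C f(z) dz = 2πi · (sum of the residues of f at the poles inside |z| = 5).

The denominator factors as (z - 4)*(z + 8), so the singularities of f are simple poles at z = 4, z = -8.
  |4|² = 16 < 25 = 5², so this pole is inside the contour.
  |-8|² = 64 > 25 = 5², so this pole is outside the contour.

With P(z) = 2*z - 3 and Q(z) = z^2 + 4*z - 32, each pole is simple, so Res(f, z₀) = P(z₀)/Q'(z₀) with Q'(z) = 2*z + 4.
  Res(f, 4) = P(4)/Q'(4) = (5)/(12) = 5/12

∮_C f(z) dz = 2πi · (5/12) = 5*I*pi/6

Final answer: 5*I*pi/6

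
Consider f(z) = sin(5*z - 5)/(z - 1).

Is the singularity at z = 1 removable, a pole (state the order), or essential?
Let u = z - 1. The argument of sin is 5*z - 5 = 5u, so
  f = sin(5u)/u = ((5u) - (5u)^3/6 + ...)/u = 5 - (125/6)*u^2 + ...
The Laurent expansion about u = 0 has no negative powers; equivalently lim_{z→1} f(z) = 5 exists and is finite.
So the singularity is removable.

Final answer: removable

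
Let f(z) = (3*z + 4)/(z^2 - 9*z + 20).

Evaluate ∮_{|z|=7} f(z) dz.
6*I*pi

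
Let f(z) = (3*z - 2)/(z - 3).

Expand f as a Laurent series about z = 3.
7/(z - 3) + 3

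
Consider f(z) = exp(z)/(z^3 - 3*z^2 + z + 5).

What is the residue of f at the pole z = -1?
Write f(z) = P(z)/Q(z) with P(z) = exp(z) and Q(z) = z^3 - 3*z^2 + z + 5.
The denominator factors as Q(z) = (z - 2 + I)*(z + 1)*(z - 2 - I), so z = -1 is a simple zero of Q and P is analytic there; z = -1 is therefore a simple pole and
  Res(f, z₀) = P(z₀)/Q'(z₀).

Q'(z) = 3*z^2 - 6*z + 1, so Q'(-1) = 10.
P(-1) = exp(-1).

Res(f, -1) = (exp(-1))/(10) = exp(-1)/10

Final answer: exp(-1)/10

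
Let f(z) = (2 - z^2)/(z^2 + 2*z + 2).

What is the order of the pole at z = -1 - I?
Factor the denominator:
  z^2 + 2*z + 2 = (z + 1 + I)*(z + 1 - I)

The numerator P(z) = 2 - z^2 has P(-1 - I) = 2 - 2*I ≠ 0, so no factor of (z + 1 + I) cancels.
Near z = -1 - I we can therefore write f(z) = g(z)/(z + 1 + I) with g analytic at -1 - I and g(-1 - I) ≠ 0 (g is the numerator divided by the remaining denominator factors).

Hence z = -1 - I is a pole of order 1.

Final answer: 1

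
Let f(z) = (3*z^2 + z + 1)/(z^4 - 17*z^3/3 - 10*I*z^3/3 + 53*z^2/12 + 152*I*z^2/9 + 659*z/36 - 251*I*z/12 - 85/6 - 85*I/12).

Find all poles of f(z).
The singularities of f are the zeros of the denominator. Factoring,
  z^4 - 17*z^3/3 - 10*I*z^3/3 + 53*z^2/12 + 152*I*z^2/9 + 659*z/36 - 251*I*z/12 - 85/6 - 85*I/12 = (z - 3 + 2*I/3)*(z + 1/3 - 3*I/2)*(z - 3 - 3*I/2)*(z - I)
so the candidates are z = 3 - 2*I/3, z = -1/3 + 3*I/2, z = 3 + 3*I/2, z = I.

Check the numerator P(z) = 3*z^2 + z + 1 at each one:
  P(3 - 2*I/3) = 89/3 - 38*I/3 ≠ 0, so z = 3 - 2*I/3 is a (simple) pole.
  P(-1/3 + 3*I/2) = -23/4 - 3*I/2 ≠ 0, so z = -1/3 + 3*I/2 is a (simple) pole.
  P(3 + 3*I/2) = 97/4 + 57*I/2 ≠ 0, so z = 3 + 3*I/2 is a (simple) pole.
  P(I) = -2 + I ≠ 0, so z = I is a (simple) pole.

Poles of f: {-1/3 + 3*I/2, I, 3 - 2*I/3, 3 + 3*I/2}

Final answer: {-1/3 + 3*I/2, I, 3 - 2*I/3, 3 + 3*I/2}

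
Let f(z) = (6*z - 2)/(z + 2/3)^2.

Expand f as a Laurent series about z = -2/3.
Put w = z - (-2/3), i.e. z = w - 2/3. The denominator is w^2, so it suffices to rewrite the numerator in powers of w.

P(z) = 6*z - 2
P(w - 2/3) = -6 + 6*w

Dividing each term by w^2:
  f = -6/w^2 + 6/w

Substituting back w = z + 2/3:
  f(z) = -6/(z + 2/3)^2 + 6/(z + 2/3)

The series is finite because the numerator is a polynomial; the negative powers form the principal part, and the coefficient of 1/(z + 2/3) gives Res(f, -2/3) = 6.

Final answer: -6/(z + 2/3)^2 + 6/(z + 2/3)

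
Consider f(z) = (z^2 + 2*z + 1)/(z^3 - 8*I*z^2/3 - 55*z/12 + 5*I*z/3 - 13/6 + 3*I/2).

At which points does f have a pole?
{-3/2 + 2*I, -1/2, 2 + 2*I/3}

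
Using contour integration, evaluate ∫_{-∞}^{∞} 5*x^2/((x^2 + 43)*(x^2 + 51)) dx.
Let f(z) = 5*z^2/((z^2 + 43)*(z^2 + 51)). The denominator has no real zeros and deg Q - deg P = 2 ≥ 2, so the integral of f over the upper semicircle |z| = R tends to 0 as R → ∞. Closing the contour in the upper half-plane,
  ∫_{-∞}^{∞} f(x) dx = 2πi · Σ Res(f, z_k)  over the poles with Im z_k > 0.

Zeros of the denominator: z^2 + 51 = 0 gives z = ±sqrt(51)*I; z^2 + 43 = 0 gives z = ±sqrt(43)*I.
Upper half-plane: z = sqrt(43)*I, z = sqrt(51)*I (simple).

Each pole is a simple zero of Q(z) = z^4 + 94*z^2 + 2193, so Res(f, z₀) = P(z₀)/Q'(z₀) with P(z) = 5*z^2, Q'(z) = 4*z^3 + 188*z:
  Res(f, sqrt(43)*I) = (-215)/(16*sqrt(43)*I) = 5*sqrt(43)*I/16
  Res(f, sqrt(51)*I) = (-255)/(-16*sqrt(51)*I) = -5*sqrt(51)*I/16

Sum of residues: 5*I*(-sqrt(51) + sqrt(43))/16
∫_{-∞}^{∞} f(x) dx = 2πi · (5*I*(-sqrt(51) + sqrt(43))/16) = 5*pi*(-sqrt(43) + sqrt(51))/8

Final answer: 5*pi*(-sqrt(43) + sqrt(51))/8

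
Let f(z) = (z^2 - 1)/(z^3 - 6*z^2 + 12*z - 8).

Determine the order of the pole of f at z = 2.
Factor the denominator:
  z^3 - 6*z^2 + 12*z - 8 = (z - 2)^3

The numerator P(z) = z^2 - 1 has P(2) = 3 ≠ 0, so no factor of (z - 2) cancels.
Near z = 2 we can therefore write f(z) = g(z)/(z - 2)^3 with g analytic at 2 and g(2) ≠ 0 (g is just the numerator).

Hence z = 2 is a pole of order 3.

Final answer: 3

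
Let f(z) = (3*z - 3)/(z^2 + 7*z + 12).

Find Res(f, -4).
Write f(z) = P(z)/Q(z) with P(z) = 3*z - 3 and Q(z) = z^2 + 7*z + 12.
The denominator factors as Q(z) = (z + 4)*(z + 3), so z = -4 is a simple zero of Q and P is analytic there; z = -4 is therefore a simple pole and
  Res(f, z₀) = P(z₀)/Q'(z₀).

Q'(z) = 2*z + 7, so Q'(-4) = -1.
P(-4) = -15.

Res(f, -4) = (-15)/(-1) = 15

Final answer: 15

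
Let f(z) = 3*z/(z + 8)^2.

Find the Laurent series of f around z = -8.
-24/(z + 8)^2 + 3/(z + 8)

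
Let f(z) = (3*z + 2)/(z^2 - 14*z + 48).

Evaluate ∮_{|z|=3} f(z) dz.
By the residue theorem, ∮_C f(z) dz = 2πi · (sum of the residues of f at the poles inside |z| = 3).

The denominator factors as (z - 6)*(z - 8), so the singularities of f are simple poles at z = 6, z = 8.
  |6|² = 36 > 9 = 3², so this pole is outside the contour.
  |8|² = 64 > 9 = 3², so this pole is outside the contour.

No pole lies inside the contour, so f is analytic on and inside C and the integral is 0 (Cauchy's theorem).

Final answer: 0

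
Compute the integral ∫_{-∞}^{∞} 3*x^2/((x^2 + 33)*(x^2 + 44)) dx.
3*pi*(-sqrt(33) + 2*sqrt(11))/11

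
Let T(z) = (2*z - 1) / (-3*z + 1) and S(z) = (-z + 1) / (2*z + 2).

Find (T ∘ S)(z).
(T ∘ S)(z) = T(S(z)) = ((2)*S(z) + (-1))/((-3)*S(z) + (1)). Multiply numerator and denominator by 2*z + 2:
  numerator:   (2)*(-z + 1) + (-1)*(2*z + 2) = -4*z
  denominator: (-3)*(-z + 1) + (1)*(2*z + 2) = 5*z - 1
(T ∘ S)(z) = -4*z/(5*z - 1)

Final answer: -4*z/(5*z - 1)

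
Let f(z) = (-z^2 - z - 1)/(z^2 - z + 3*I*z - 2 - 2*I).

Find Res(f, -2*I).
Write f(z) = P(z)/Q(z) with P(z) = -z^2 - z - 1 and Q(z) = z^2 - z + 3*I*z - 2 - 2*I.
The denominator factors as Q(z) = (z - 1 + I)*(z + 2*I), so z = -2*I is a simple zero of Q and P is analytic there; z = -2*I is therefore a simple pole and
  Res(f, z₀) = P(z₀)/Q'(z₀).

Q'(z) = 2*z - 1 + 3*I, so Q'(-2*I) = -1 - I.
P(-2*I) = 3 + 2*I.

Res(f, -2*I) = (3 + 2*I)/(-1 - I) = -5/2 + I/2

Final answer: -5/2 + I/2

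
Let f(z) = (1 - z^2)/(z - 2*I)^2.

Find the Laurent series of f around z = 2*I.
5/(z - 2*I)^2 - 4*I/(z - 2*I) - 1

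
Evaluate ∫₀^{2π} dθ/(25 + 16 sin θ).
Call the integral J. The integrand is 2π-periodic and we integrate over a full period, so shifting θ does not change the value (θ → θ + π/2 turns sin θ into cos θ). Hence
  J = ∫₀^{2π} dθ/(25 + 16 cos θ).
Put z = e^{iθ}: then cos θ = (z + 1/z)/2, dθ = dz/(iz), and z runs once counterclockwise around |z| = 1:
  J = ∮_{|z|=1} 1/(25 + 16*(z + 1/z)/2) · dz/(iz) = (2/i) ∮_{|z|=1} dz/(16*z^2 + 50*z + 16).
The roots of 16*z^2 + 50*z + 16 are z = (-25 ± sqrt(25^2 - 16^2))/16, with sqrt(369) = 3*sqrt(41); their product is 1, so only z₊ = -25/16 + 3*sqrt(41)/16 lies inside the unit circle (z₋ = -25/16 - 3*sqrt(41)/16 lies outside).
z₊ is a simple zero of q(z) = 16*z^2 + 50*z + 16, so Res(1/q, z₊) = 1/q'(z₊) with q'(z) = 32*z + 50; and q'(z₊) = 16*(z₊ - z₋) = 6*sqrt(41).
Therefore J = (2/i) · 2πi · 1/(6*sqrt(41)) = 2*pi/(3*sqrt(41)) = 2*sqrt(41)*pi/123

Final answer: 2*sqrt(41)*pi/123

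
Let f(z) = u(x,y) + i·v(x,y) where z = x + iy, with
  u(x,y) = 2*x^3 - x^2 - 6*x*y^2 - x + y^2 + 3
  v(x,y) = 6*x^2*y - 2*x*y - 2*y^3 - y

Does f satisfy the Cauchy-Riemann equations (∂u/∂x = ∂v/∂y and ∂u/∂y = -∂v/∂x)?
∂u/∂x = 6*x^2 - 2*x - 6*y^2 - 1
∂v/∂y = 6*x^2 - 2*x - 6*y^2 - 1
∂u/∂y = -12*x*y + 2*y
∂v/∂x = 12*x*y - 2*y
∂u/∂x = ∂v/∂y and ∂u/∂y = -∂v/∂x hold identically; f is analytic.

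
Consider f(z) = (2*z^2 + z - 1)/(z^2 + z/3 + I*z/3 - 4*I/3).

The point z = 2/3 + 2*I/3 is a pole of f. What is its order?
1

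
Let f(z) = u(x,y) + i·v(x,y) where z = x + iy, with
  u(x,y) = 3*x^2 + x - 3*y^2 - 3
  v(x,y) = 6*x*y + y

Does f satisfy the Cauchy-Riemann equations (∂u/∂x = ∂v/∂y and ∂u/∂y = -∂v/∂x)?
∂u/∂x = 6*x + 1
∂v/∂y = 6*x + 1
∂u/∂y = -6*y
∂v/∂x = 6*y
∂u/∂x = ∂v/∂y and ∂u/∂y = -∂v/∂x hold identically; f is analytic.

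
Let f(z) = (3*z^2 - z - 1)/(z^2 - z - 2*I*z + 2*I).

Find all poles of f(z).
The singularities of f are the zeros of the denominator. Factoring,
  z^2 - z - 2*I*z + 2*I = (z - 2*I)*(z - 1)
so the candidates are z = 2*I, z = 1.

Check the numerator P(z) = 3*z^2 - z - 1 at each one:
  P(2*I) = -13 - 2*I ≠ 0, so z = 2*I is a (simple) pole.
  P(1) = 1 ≠ 0, so z = 1 is a (simple) pole.

Poles of f: {2*I, 1}

Final answer: {2*I, 1}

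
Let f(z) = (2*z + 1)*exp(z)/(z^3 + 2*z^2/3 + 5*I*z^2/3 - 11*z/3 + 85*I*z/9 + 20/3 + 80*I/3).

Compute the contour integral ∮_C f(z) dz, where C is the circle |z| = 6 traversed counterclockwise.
By the residue theorem, ∮_C f(z) dz = 2πi · (sum of the residues of f at the poles inside |z| = 6).

The denominator factors as (z - 3 + 3*I)*(z + 3 + 2*I/3)*(z + 2/3 - 2*I), so the singularities of f are simple poles at z = 3 - 3*I, z = -3 - 2*I/3, z = -2/3 + 2*I.
  |3 - 3*I|² = 18 < 36 = 6², so this pole is inside the contour.
  |-3 - 2*I/3|² = 85/9 < 36 = 6², so this pole is inside the contour.
  |-2/3 + 2*I|² = 40/9 < 36 = 6², so this pole is inside the contour.

With P(z) = (2*z + 1)*exp(z) and Q(z) = z^3 + 2*z^2/3 + 5*I*z^2/3 - 11*z/3 + 85*I*z/9 + 20/3 + 80*I/3, each pole is simple, so Res(f, z₀) = P(z₀)/Q'(z₀) with Q'(z) = 3*z^2 + 4*z/3 + 10*I*z/3 - 11/3 + 85*I/9.
  Res(f, 3 - 3*I) = P(3 - 3*I)/Q'(3 - 3*I) = ((7 - 6*I)*exp(3 - 3*I))/(31/3 - 347*I/9) = (24597/129058 + 16839*I/129058)*exp(3 - 3*I)
  Res(f, -3 - 2*I/3) = P(-3 - 2*I/3)/Q'(-3 - 2*I/3) = ((-5 - 4*I/3)*exp(-3 - 2*I/3))/(182/9 + 95*I/9) = (-9330/42149 + 2091*I/42149)*exp(-3 - 2*I/3)
  Res(f, -2/3 + 2*I) = P(-2/3 + 2*I)/Q'(-2/3 + 2*I) = ((-1/3 + 4*I)*exp(-2/3 + 2*I))/(-197/9 + 17*I/9) = (1203/39098 - 7041*I/39098)*exp(-2/3 + 2*I)

Sum of residues inside C: (24597/129058 + 16839*I/129058)*exp(3 - 3*I) + (-9330/42149 + 2091*I/42149)*exp(-3 - 2*I/3) + (1203/39098 - 7041*I/39098)*exp(-2/3 + 2*I)
∮_C f(z) dz = 2πi · ((24597/129058 + 16839*I/129058)*exp(3 - 3*I) + (-9330/42149 + 2091*I/42149)*exp(-3 - 2*I/3) + (1203/39098 - 7041*I/39098)*exp(-2/3 + 2*I)) = pi*(-16839/64529 + 24597*I/64529)*exp(3 - 3*I) + pi*(-4182/42149 - 18660*I/42149)*exp(-3 - 2*I/3) + pi*(7041/19549 + 1203*I/19549)*exp(-2/3 + 2*I)

Final answer: pi*(-16839/64529 + 24597*I/64529)*exp(3 - 3*I) + pi*(-4182/42149 - 18660*I/42149)*exp(-3 - 2*I/3) + pi*(7041/19549 + 1203*I/19549)*exp(-2/3 + 2*I)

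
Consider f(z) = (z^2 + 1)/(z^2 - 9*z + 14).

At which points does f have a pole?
The singularities of f are the zeros of the denominator. Factoring,
  z^2 - 9*z + 14 = (z - 7)*(z - 2)
so the candidates are z = 7, z = 2.

Check the numerator P(z) = z^2 + 1 at each one:
  P(7) = 50 ≠ 0, so z = 7 is a (simple) pole.
  P(2) = 5 ≠ 0, so z = 2 is a (simple) pole.

Poles of f: {2, 7}

Final answer: {2, 7}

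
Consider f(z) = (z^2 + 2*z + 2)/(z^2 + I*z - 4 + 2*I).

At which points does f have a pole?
{-2, 2 - I}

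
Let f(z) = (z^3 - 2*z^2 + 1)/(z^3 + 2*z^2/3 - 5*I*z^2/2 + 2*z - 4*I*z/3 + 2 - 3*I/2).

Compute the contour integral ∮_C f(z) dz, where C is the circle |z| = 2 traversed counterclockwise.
By the residue theorem, ∮_C f(z) dz = 2πi · (sum of the residues of f at the poles inside |z| = 2).

The denominator factors as (z - 3*I)*(z + 2/3 - I/2)*(z + I), so the singularities of f are simple poles at z = 3*I, z = -2/3 + I/2, z = -I.
  |3*I|² = 9 > 4 = 2², so this pole is outside the contour.
  |-2/3 + I/2|² = 25/36 < 4 = 2², so this pole is inside the contour.
  |-I|² = 1 < 4 = 2², so this pole is inside the contour.

With P(z) = z^3 - 2*z^2 + 1 and Q(z) = z^3 + 2*z^2/3 - 5*I*z^2/2 + 2*z - 4*I*z/3 + 2 - 3*I/2, each pole is simple, so Res(f, z₀) = P(z₀)/Q'(z₀) with Q'(z) = 3*z^2 + 4*z/3 - 5*I*z + 2 - 4*I/3.
  Res(f, -2/3 + I/2) = P(-2/3 + I/2)/Q'(-2/3 + I/2) = (22/27 + 15*I/8)/(151/36 + 2*I/3) = 18148/70131 + 18977*I/46754
  Res(f, -I) = P(-I)/Q'(-I) = (3 + I)/(-6 - 8*I/3) = -93/194 + 9*I/194

Sum of residues inside C: -319/1446 + 109*I/241
∮_C f(z) dz = 2πi · (-319/1446 + 109*I/241) = pi*(-218/241 - 319*I/723)

Final answer: pi*(-218/241 - 319*I/723)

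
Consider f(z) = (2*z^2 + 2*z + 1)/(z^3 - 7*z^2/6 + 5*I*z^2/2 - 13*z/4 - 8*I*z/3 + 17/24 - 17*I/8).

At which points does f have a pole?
The singularities of f are the zeros of the denominator. Factoring,
  z^3 - 7*z^2/6 + 5*I*z^2/2 - 13*z/4 - 8*I*z/3 + 17/24 - 17*I/8 = (z + 1/2 + I/2)*(z + 1/3 + 3*I/2)*(z - 2 + I/2)
so the candidates are z = -1/2 - I/2, z = -1/3 - 3*I/2, z = 2 - I/2.

Check the numerator P(z) = 2*z^2 + 2*z + 1 at each one:
  P(-1/2 - I/2) = 0, so the factor (z + 1/2 + I/2) cancels and z = -1/2 - I/2 is only a removable singularity, not a pole.
  P(-1/3 - 3*I/2) = -71/18 - I ≠ 0, so z = -1/3 - 3*I/2 is a (simple) pole.
  P(2 - I/2) = 25/2 - 5*I ≠ 0, so z = 2 - I/2 is a (simple) pole.

Poles of f: {-1/3 - 3*I/2, 2 - I/2}

Final answer: {-1/3 - 3*I/2, 2 - I/2}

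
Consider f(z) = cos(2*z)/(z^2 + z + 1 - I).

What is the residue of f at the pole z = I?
Write f(z) = P(z)/Q(z) with P(z) = cos(2*z) and Q(z) = z^2 + z + 1 - I.
The denominator factors as Q(z) = (z + 1 + I)*(z - I), so z = I is a simple zero of Q and P is analytic there; z = I is therefore a simple pole and
  Res(f, z₀) = P(z₀)/Q'(z₀).

Q'(z) = 2*z + 1, so Q'(I) = 1 + 2*I.
P(I) = cosh(2).

Res(f, I) = (cosh(2))/(1 + 2*I) = (1/5 - 2*I/5)*cosh(2)

Final answer: (1/5 - 2*I/5)*cosh(2)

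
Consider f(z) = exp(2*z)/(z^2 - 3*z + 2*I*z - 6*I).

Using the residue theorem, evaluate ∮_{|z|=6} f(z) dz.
By the residue theorem, ∮_C f(z) dz = 2πi · (sum of the residues of f at the poles inside |z| = 6).

The denominator factors as (z - 3)*(z + 2*I), so the singularities of f are simple poles at z = 3, z = -2*I.
  |3|² = 9 < 36 = 6², so this pole is inside the contour.
  |-2*I|² = 4 < 36 = 6², so this pole is inside the contour.

With P(z) = exp(2*z) and Q(z) = z^2 - 3*z + 2*I*z - 6*I, each pole is simple, so Res(f, z₀) = P(z₀)/Q'(z₀) with Q'(z) = 2*z - 3 + 2*I.
  Res(f, 3) = P(3)/Q'(3) = (exp(6))/(3 + 2*I) = (3/13 - 2*I/13)*exp(6)
  Res(f, -2*I) = P(-2*I)/Q'(-2*I) = (exp(-4*I))/(-3 - 2*I) = (-3/13 + 2*I/13)*exp(-4*I)

Sum of residues inside C: (3/13 - 2*I/13)*exp(6) + (-3/13 + 2*I/13)*exp(-4*I)
∮_C f(z) dz = 2πi · ((3/13 - 2*I/13)*exp(6) + (-3/13 + 2*I/13)*exp(-4*I)) = pi*(-4/13 - 6*I/13)*exp(-4*I) + pi*(4/13 + 6*I/13)*exp(6)

Final answer: pi*(-4/13 - 6*I/13)*exp(-4*I) + pi*(4/13 + 6*I/13)*exp(6)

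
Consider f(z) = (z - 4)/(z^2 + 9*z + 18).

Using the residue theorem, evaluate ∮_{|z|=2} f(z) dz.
0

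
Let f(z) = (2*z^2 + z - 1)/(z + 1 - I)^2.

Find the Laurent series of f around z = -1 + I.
Put w = z - (-1 + I), i.e. z = w - 1 + I. The denominator is w^2, so it suffices to rewrite the numerator in powers of w.

P(z) = 2*z^2 + z - 1
P(w - 1 + I) = -2 - 3*I + (-3 + 4*I)*w + 2*w^2

Dividing each term by w^2:
  f = (-2 - 3*I)/w^2 + (-3 + 4*I)/w + 2

Substituting back w = z + 1 - I:
  f(z) = (-2 - 3*I)/(z + 1 - I)^2 + (-3 + 4*I)/(z + 1 - I) + 2

The series is finite because the numerator is a polynomial; the negative powers form the principal part, and the coefficient of 1/(z + 1 - I) gives Res(f, -1 + I) = -3 + 4*I.

Final answer: (-2 - 3*I)/(z + 1 - I)^2 + (-3 + 4*I)/(z + 1 - I) + 2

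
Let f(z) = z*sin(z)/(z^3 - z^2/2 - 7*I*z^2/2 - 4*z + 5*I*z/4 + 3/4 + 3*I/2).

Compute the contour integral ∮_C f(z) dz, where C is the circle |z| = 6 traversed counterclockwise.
By the residue theorem, ∮_C f(z) dz = 2πi · (sum of the residues of f at the poles inside |z| = 6).

The denominator factors as (z - 1/2 - I)*(z - I)*(z - 3*I/2), so the singularities of f are simple poles at z = 1/2 + I, z = I, z = 3*I/2.
  |1/2 + I|² = 5/4 < 36 = 6², so this pole is inside the contour.
  |I|² = 1 < 36 = 6², so this pole is inside the contour.
  |3*I/2|² = 9/4 < 36 = 6², so this pole is inside the contour.

With P(z) = z*sin(z) and Q(z) = z^3 - z^2/2 - 7*I*z^2/2 - 4*z + 5*I*z/4 + 3/4 + 3*I/2, each pole is simple, so Res(f, z₀) = P(z₀)/Q'(z₀) with Q'(z) = 3*z^2 - z - 7*I*z - 4 + 5*I/4.
  Res(f, 1/2 + I) = P(1/2 + I)/Q'(1/2 + I) = ((1/2 + I)*sin(1/2 + I))/(1/4 - I/4) = (-1 + 3*I)*sin(1/2 + I)
  Res(f, I) = P(I)/Q'(I) = (-sinh(1))/(I/4) = 4*I*sinh(1)
  Res(f, 3*I/2) = P(3*I/2)/Q'(3*I/2) = (-3*sinh(3/2)/2)/(-1/4 - I/4) = (3 - 3*I)*sinh(3/2)

Sum of residues inside C: (3 - 3*I)*sinh(3/2) + (-1 + 3*I)*sin(1/2 + I) + 4*I*sinh(1)
∮_C f(z) dz = 2πi · ((3 - 3*I)*sinh(3/2) + (-1 + 3*I)*sin(1/2 + I) + 4*I*sinh(1)) = -8*pi*sinh(1) + pi*(-6 - 2*I)*sin(1/2 + I) + pi*(6 + 6*I)*sinh(3/2)

Final answer: -8*pi*sinh(1) + pi*(-6 - 2*I)*sin(1/2 + I) + pi*(6 + 6*I)*sinh(3/2)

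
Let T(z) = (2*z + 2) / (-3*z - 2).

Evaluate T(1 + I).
-13/17 + I/17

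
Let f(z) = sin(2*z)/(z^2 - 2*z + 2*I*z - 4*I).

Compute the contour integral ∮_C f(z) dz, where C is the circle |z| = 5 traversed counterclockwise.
By the residue theorem, ∮_C f(z) dz = 2πi · (sum of the residues of f at the poles inside |z| = 5).

The denominator factors as (z - 2)*(z + 2*I), so the singularities of f are simple poles at z = 2, z = -2*I.
  |2|² = 4 < 25 = 5², so this pole is inside the contour.
  |-2*I|² = 4 < 25 = 5², so this pole is inside the contour.

With P(z) = sin(2*z) and Q(z) = z^2 - 2*z + 2*I*z - 4*I, each pole is simple, so Res(f, z₀) = P(z₀)/Q'(z₀) with Q'(z) = 2*z - 2 + 2*I.
  Res(f, 2) = P(2)/Q'(2) = (sin(4))/(2 + 2*I) = (1/4 - I/4)*sin(4)
  Res(f, -2*I) = P(-2*I)/Q'(-2*I) = (-I*sinh(4))/(-2 - 2*I) = (1/4 + I/4)*sinh(4)

Sum of residues inside C: (1/4 - I/4)*sin(4) + (1/4 + I/4)*sinh(4)
∮_C f(z) dz = 2πi · ((1/4 - I/4)*sin(4) + (1/4 + I/4)*sinh(4)) = pi*(1/2 + I/2)*sin(4) + pi*(-1/2 + I/2)*sinh(4)

Final answer: pi*(1/2 + I/2)*sin(4) + pi*(-1/2 + I/2)*sinh(4)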